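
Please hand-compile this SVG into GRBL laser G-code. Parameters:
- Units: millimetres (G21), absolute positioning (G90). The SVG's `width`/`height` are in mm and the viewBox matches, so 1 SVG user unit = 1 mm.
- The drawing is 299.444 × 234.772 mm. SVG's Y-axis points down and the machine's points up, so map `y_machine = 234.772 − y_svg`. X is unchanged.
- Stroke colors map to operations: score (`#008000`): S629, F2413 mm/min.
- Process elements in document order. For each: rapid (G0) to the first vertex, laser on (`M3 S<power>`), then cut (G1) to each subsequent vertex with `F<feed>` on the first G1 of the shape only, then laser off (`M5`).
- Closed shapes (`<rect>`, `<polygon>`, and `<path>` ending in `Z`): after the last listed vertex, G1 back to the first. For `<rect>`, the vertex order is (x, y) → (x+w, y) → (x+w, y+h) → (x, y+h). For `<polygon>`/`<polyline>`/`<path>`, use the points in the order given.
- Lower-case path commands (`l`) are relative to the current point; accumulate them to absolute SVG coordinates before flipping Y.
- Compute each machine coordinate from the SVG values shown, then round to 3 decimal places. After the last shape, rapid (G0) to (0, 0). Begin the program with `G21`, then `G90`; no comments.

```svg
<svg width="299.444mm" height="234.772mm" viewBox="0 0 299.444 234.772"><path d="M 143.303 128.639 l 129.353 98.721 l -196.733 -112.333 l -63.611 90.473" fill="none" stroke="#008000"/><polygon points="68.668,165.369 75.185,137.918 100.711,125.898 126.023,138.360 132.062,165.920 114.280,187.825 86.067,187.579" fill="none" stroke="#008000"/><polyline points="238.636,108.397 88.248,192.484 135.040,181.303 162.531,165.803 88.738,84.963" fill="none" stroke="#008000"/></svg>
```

viewBox `0 0 299.444 234.772` with mm width/height → 1 unit = 1 mm. Flip: y_m = 234.772 − y_svg.

**Shape 1** — `<path>` open polyline, stroke `#008000` → score (S629, F2413). Machine vertices: (143.303,106.133) → (272.656,7.412) → (75.923,119.745) → (12.312,29.272). Open path.

**Shape 2** — `<polygon>` regular polygon, stroke `#008000` → score (S629, F2413). Machine vertices: (68.668,69.403) → (75.185,96.854) → (100.711,108.874) → (126.023,96.412) → (132.062,68.852) → (114.280,46.947) → (86.067,47.193) → (68.668,69.403). Closed: final G1 returns to the first vertex.

**Shape 3** — `<polyline>` open polyline, stroke `#008000` → score (S629, F2413). Machine vertices: (238.636,126.375) → (88.248,42.288) → (135.040,53.469) → (162.531,68.969) → (88.738,149.809). Open path.

G21
G90
G0 X143.303 Y106.133
M3 S629
G1 X272.656 Y7.412 F2413
G1 X75.923 Y119.745
G1 X12.312 Y29.272
M5
G0 X68.668 Y69.403
M3 S629
G1 X75.185 Y96.854 F2413
G1 X100.711 Y108.874
G1 X126.023 Y96.412
G1 X132.062 Y68.852
G1 X114.280 Y46.947
G1 X86.067 Y47.193
G1 X68.668 Y69.403
M5
G0 X238.636 Y126.375
M3 S629
G1 X88.248 Y42.288 F2413
G1 X135.040 Y53.469
G1 X162.531 Y68.969
G1 X88.738 Y149.809
M5
G0 X0.000 Y0.000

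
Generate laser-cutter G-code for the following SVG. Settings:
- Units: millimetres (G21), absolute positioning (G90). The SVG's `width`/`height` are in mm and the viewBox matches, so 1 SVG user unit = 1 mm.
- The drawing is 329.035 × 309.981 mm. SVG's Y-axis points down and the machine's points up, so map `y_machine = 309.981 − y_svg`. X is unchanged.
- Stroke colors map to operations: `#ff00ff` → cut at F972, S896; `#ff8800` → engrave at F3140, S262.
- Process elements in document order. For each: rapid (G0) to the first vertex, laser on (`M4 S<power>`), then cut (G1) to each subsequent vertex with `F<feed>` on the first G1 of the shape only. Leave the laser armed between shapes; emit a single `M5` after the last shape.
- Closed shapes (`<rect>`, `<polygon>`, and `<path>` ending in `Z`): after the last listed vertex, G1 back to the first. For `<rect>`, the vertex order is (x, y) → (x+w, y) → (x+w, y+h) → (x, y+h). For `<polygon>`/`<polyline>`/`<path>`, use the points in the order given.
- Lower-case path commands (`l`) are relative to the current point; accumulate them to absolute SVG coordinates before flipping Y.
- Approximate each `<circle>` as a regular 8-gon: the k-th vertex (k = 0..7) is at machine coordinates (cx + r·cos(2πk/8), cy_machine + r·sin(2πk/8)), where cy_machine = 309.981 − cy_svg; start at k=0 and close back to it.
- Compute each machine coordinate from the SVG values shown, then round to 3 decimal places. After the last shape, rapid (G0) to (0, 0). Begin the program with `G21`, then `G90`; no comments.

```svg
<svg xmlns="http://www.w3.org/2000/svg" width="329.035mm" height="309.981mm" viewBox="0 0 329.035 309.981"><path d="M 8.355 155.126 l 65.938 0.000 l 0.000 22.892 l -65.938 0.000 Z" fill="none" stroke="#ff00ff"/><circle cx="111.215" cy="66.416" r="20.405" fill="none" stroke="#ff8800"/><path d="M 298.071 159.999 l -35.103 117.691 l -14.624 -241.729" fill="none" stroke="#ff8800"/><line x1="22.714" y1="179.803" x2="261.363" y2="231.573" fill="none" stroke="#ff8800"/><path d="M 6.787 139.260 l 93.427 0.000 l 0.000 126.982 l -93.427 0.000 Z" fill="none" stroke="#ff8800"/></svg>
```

G21
G90
G0 X8.355 Y154.855
M4 S896
G1 X74.293 Y154.855 F972
G1 X74.293 Y131.963
G1 X8.355 Y131.963
G1 X8.355 Y154.855
G0 X131.620 Y243.565
M4 S262
G1 X125.644 Y257.994 F3140
G1 X111.215 Y263.970
G1 X96.786 Y257.994
G1 X90.810 Y243.565
G1 X96.786 Y229.136
G1 X111.215 Y223.160
G1 X125.644 Y229.136
G1 X131.620 Y243.565
G0 X298.071 Y149.982
M4 S262
G1 X262.968 Y32.291 F3140
G1 X248.344 Y274.020
G0 X22.714 Y130.178
M4 S262
G1 X261.363 Y78.408 F3140
G0 X6.787 Y170.721
M4 S262
G1 X100.214 Y170.721 F3140
G1 X100.214 Y43.739
G1 X6.787 Y43.739
G1 X6.787 Y170.721
M5
G0 X0.000 Y0.000

1 u = 1 mm; y_m = 309.981 − y.

[1] `<path>` rectangle, #ff00ff→cut S896 F972: (8.355,154.855) → (74.293,154.855) → (74.293,131.963) → (8.355,131.963) → (8.355,154.855) (closed)

[2] `<circle>` circle, #ff8800→engrave S262 F3140: (131.620,243.565) → (125.644,257.994) → (111.215,263.970) → (96.786,257.994) → (90.810,243.565) → (96.786,229.136) → (111.215,223.160) → (125.644,229.136) → (131.620,243.565) (closed)

[3] `<path>` open polyline, #ff8800→engrave S262 F3140: (298.071,149.982) → (262.968,32.291) → (248.344,274.020)

[4] `<line>` line segment, #ff8800→engrave S262 F3140: (22.714,130.178) → (261.363,78.408)

[5] `<path>` rectangle, #ff8800→engrave S262 F3140: (6.787,170.721) → (100.214,170.721) → (100.214,43.739) → (6.787,43.739) → (6.787,170.721) (closed)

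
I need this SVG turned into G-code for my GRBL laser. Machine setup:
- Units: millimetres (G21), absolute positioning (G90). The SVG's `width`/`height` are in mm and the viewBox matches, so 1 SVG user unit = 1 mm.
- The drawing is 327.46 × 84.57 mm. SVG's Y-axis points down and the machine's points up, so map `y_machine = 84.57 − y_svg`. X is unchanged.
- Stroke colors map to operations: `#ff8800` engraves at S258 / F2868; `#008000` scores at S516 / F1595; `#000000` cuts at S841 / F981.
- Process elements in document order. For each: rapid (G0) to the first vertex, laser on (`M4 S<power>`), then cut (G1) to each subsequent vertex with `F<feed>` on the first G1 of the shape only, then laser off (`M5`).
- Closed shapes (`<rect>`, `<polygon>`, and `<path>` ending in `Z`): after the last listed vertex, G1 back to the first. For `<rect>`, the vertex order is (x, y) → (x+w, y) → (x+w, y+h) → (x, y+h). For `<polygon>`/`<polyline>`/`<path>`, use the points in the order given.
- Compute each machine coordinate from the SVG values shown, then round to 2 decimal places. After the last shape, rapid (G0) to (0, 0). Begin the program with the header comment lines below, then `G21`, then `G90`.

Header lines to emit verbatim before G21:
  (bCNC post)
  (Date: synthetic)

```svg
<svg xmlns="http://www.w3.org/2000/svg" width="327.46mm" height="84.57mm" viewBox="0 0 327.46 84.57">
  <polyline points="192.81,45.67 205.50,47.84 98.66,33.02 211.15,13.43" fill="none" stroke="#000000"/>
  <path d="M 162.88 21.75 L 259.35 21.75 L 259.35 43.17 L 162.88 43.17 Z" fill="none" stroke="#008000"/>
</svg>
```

1 u = 1 mm; y_m = 84.57 − y.

[1] `<polyline>` open polyline, #000000→cut S841 F981: (192.81,38.90) → (205.50,36.73) → (98.66,51.55) → (211.15,71.14)

[2] `<path>` rectangle, #008000→score S516 F1595: (162.88,62.82) → (259.35,62.82) → (259.35,41.40) → (162.88,41.40) → (162.88,62.82) (closed)

(bCNC post)
(Date: synthetic)
G21
G90
G0 X192.81 Y38.90
M4 S841
G1 X205.50 Y36.73 F981
G1 X98.66 Y51.55
G1 X211.15 Y71.14
M5
G0 X162.88 Y62.82
M4 S516
G1 X259.35 Y62.82 F1595
G1 X259.35 Y41.40
G1 X162.88 Y41.40
G1 X162.88 Y62.82
M5
G0 X0.00 Y0.00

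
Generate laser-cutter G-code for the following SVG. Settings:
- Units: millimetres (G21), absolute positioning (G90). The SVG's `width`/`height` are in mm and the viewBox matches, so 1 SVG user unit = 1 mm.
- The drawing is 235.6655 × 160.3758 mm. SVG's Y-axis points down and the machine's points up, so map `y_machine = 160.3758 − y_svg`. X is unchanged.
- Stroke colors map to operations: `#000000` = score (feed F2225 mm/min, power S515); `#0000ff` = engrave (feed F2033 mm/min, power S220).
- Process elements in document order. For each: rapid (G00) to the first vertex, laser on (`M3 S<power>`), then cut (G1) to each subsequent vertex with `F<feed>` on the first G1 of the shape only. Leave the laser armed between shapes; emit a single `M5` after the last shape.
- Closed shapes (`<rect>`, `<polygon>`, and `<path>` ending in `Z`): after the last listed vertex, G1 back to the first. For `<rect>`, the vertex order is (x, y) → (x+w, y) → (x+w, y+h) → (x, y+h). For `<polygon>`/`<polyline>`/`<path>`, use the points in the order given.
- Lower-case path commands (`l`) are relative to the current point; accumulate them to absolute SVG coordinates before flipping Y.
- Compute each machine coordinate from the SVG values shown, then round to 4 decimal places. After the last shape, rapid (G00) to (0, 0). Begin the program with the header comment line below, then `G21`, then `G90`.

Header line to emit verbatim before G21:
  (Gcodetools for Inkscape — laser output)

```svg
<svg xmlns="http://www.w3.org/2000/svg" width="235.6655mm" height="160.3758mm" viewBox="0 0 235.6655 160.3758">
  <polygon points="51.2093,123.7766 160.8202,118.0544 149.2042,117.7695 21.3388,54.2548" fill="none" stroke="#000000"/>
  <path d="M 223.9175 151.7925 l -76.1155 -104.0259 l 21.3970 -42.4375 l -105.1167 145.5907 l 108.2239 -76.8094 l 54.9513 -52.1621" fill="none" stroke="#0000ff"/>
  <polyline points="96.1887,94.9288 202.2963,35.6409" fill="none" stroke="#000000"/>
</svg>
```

(Gcodetools for Inkscape — laser output)
G21
G90
G00 X51.2093 Y36.5992
M3 S515
G1 X160.8202 Y42.3214 F2225
G1 X149.2042 Y42.6063
G1 X21.3388 Y106.1210
G1 X51.2093 Y36.5992
G00 X223.9175 Y8.5833
M3 S220
G1 X147.8020 Y112.6092 F2033
G1 X169.1990 Y155.0467
G1 X64.0823 Y9.4560
G1 X172.3062 Y86.2654
G1 X227.2575 Y138.4275
G00 X96.1887 Y65.4470
M3 S515
G1 X202.2963 Y124.7349 F2225
M5
G00 X0.0000 Y0.0000

1 u = 1 mm; y_m = 160.3758 − y.

[1] `<polygon>` closed polygon, #000000→score S515 F2225: (51.2093,36.5992) → (160.8202,42.3214) → (149.2042,42.6063) → (21.3388,106.1210) → (51.2093,36.5992) (closed)

[2] `<path>` open polyline, #0000ff→engrave S220 F2033: (223.9175,8.5833) → (147.8020,112.6092) → (169.1990,155.0467) → (64.0823,9.4560) → (172.3062,86.2654) → (227.2575,138.4275)

[3] `<polyline>` line segment, #000000→score S515 F2225: (96.1887,65.4470) → (202.2963,124.7349)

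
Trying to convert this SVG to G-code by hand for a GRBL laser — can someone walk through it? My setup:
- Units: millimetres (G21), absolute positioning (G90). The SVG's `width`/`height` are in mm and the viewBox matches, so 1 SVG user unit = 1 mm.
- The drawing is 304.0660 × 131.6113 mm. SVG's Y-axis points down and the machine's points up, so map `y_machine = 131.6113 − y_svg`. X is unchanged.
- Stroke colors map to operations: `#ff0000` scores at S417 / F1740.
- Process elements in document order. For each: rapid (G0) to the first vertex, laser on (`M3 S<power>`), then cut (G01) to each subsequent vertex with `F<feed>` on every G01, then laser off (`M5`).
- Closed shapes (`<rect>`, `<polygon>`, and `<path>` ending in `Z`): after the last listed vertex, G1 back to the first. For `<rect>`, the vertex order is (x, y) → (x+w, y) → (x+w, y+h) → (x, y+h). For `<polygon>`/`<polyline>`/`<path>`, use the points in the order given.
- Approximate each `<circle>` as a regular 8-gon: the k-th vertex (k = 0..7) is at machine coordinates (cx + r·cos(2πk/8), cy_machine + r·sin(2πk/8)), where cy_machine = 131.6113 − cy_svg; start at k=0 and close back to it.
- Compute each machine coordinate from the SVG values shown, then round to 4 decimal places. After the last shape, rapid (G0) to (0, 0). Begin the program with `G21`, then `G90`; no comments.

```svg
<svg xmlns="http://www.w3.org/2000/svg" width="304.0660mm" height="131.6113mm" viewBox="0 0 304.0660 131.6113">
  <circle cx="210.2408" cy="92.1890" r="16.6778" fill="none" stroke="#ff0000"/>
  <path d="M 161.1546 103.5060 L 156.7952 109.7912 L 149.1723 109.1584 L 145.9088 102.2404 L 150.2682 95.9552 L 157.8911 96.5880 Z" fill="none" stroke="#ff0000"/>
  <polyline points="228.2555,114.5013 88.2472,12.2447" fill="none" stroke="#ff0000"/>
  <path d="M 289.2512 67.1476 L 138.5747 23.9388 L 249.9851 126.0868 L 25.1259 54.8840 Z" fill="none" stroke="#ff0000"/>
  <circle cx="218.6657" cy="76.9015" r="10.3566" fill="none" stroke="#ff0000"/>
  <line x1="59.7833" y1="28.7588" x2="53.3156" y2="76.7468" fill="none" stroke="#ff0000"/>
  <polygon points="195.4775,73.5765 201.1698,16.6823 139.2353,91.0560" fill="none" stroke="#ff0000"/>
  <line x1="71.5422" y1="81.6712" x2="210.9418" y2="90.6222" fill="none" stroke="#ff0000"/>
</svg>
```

G21
G90
G0 X226.9186 Y39.4223
M3 S417
G01 X222.0338 Y51.2153 F1740
G01 X210.2408 Y56.1001 F1740
G01 X198.4478 Y51.2153 F1740
G01 X193.5630 Y39.4223 F1740
G01 X198.4478 Y27.6293 F1740
G01 X210.2408 Y22.7445 F1740
G01 X222.0338 Y27.6293 F1740
G01 X226.9186 Y39.4223 F1740
M5
G0 X161.1546 Y28.1053
M3 S417
G01 X156.7952 Y21.8201 F1740
G01 X149.1723 Y22.4529 F1740
G01 X145.9088 Y29.3709 F1740
G01 X150.2682 Y35.6561 F1740
G01 X157.8911 Y35.0233 F1740
G01 X161.1546 Y28.1053 F1740
M5
G0 X228.2555 Y17.1100
M3 S417
G01 X88.2472 Y119.3666 F1740
M5
G0 X289.2512 Y64.4637
M3 S417
G01 X138.5747 Y107.6725 F1740
G01 X249.9851 Y5.5245 F1740
G01 X25.1259 Y76.7273 F1740
G01 X289.2512 Y64.4637 F1740
M5
G0 X229.0223 Y54.7098
M3 S417
G01 X225.9889 Y62.0330 F1740
G01 X218.6657 Y65.0664 F1740
G01 X211.3425 Y62.0330 F1740
G01 X208.3091 Y54.7098 F1740
G01 X211.3425 Y47.3866 F1740
G01 X218.6657 Y44.3532 F1740
G01 X225.9889 Y47.3866 F1740
G01 X229.0223 Y54.7098 F1740
M5
G0 X59.7833 Y102.8525
M3 S417
G01 X53.3156 Y54.8645 F1740
M5
G0 X195.4775 Y58.0348
M3 S417
G01 X201.1698 Y114.9290 F1740
G01 X139.2353 Y40.5553 F1740
G01 X195.4775 Y58.0348 F1740
M5
G0 X71.5422 Y49.9401
M3 S417
G01 X210.9418 Y40.9891 F1740
M5
G0 X0.0000 Y0.0000

viewBox `0 0 304.0660 131.6113` with mm width/height → 1 unit = 1 mm. Flip: y_m = 131.6113 − y_svg.

**Shape 1** — `<circle>` circle, stroke `#ff0000` → score (S417, F1740). Machine vertices: (226.9186,39.4223) → (222.0338,51.2153) → (210.2408,56.1001) → (198.4478,51.2153) → (193.5630,39.4223) → (198.4478,27.6293) → (210.2408,22.7445) → (222.0338,27.6293) → (226.9186,39.4223). Closed: final G1 returns to the first vertex.

**Shape 2** — `<path>` regular polygon, stroke `#ff0000` → score (S417, F1740). Machine vertices: (161.1546,28.1053) → (156.7952,21.8201) → (149.1723,22.4529) → (145.9088,29.3709) → (150.2682,35.6561) → (157.8911,35.0233) → (161.1546,28.1053). Closed: final G1 returns to the first vertex.

**Shape 3** — `<polyline>` line segment, stroke `#ff0000` → score (S417, F1740). Machine vertices: (228.2555,17.1100) → (88.2472,119.3666). Open path.

**Shape 4** — `<path>` closed polygon, stroke `#ff0000` → score (S417, F1740). Machine vertices: (289.2512,64.4637) → (138.5747,107.6725) → (249.9851,5.5245) → (25.1259,76.7273) → (289.2512,64.4637). Closed: final G1 returns to the first vertex.

**Shape 5** — `<circle>` circle, stroke `#ff0000` → score (S417, F1740). Machine vertices: (229.0223,54.7098) → (225.9889,62.0330) → (218.6657,65.0664) → (211.3425,62.0330) → (208.3091,54.7098) → (211.3425,47.3866) → (218.6657,44.3532) → (225.9889,47.3866) → (229.0223,54.7098). Closed: final G1 returns to the first vertex.

**Shape 6** — `<line>` line segment, stroke `#ff0000` → score (S417, F1740). Machine vertices: (59.7833,102.8525) → (53.3156,54.8645). Open path.

**Shape 7** — `<polygon>` closed polygon, stroke `#ff0000` → score (S417, F1740). Machine vertices: (195.4775,58.0348) → (201.1698,114.9290) → (139.2353,40.5553) → (195.4775,58.0348). Closed: final G1 returns to the first vertex.

**Shape 8** — `<line>` line segment, stroke `#ff0000` → score (S417, F1740). Machine vertices: (71.5422,49.9401) → (210.9418,40.9891). Open path.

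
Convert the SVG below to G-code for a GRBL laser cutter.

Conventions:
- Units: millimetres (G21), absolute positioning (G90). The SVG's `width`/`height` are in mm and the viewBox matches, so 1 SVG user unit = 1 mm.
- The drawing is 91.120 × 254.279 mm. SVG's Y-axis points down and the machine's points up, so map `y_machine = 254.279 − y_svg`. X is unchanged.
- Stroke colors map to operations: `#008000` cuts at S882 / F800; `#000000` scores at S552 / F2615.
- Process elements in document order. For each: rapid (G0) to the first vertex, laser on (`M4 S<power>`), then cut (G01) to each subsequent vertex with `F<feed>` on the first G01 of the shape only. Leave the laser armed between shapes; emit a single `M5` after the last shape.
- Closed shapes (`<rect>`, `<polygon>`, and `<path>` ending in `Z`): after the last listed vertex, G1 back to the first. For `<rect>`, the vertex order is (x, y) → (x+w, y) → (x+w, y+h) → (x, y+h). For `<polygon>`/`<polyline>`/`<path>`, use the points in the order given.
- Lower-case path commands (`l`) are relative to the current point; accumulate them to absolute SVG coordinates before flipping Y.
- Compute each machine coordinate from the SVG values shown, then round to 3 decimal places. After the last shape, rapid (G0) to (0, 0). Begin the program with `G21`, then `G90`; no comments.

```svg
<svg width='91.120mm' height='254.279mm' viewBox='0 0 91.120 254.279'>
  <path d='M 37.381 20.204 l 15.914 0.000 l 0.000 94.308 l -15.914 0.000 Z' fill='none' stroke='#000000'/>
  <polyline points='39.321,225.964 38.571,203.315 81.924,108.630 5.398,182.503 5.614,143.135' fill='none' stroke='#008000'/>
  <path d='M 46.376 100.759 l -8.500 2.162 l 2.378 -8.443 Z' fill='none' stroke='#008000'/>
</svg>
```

G21
G90
G0 X37.381 Y234.075
M4 S552
G01 X53.295 Y234.075 F2615
G01 X53.295 Y139.767
G01 X37.381 Y139.767
G01 X37.381 Y234.075
G0 X39.321 Y28.315
M4 S882
G01 X38.571 Y50.964 F800
G01 X81.924 Y145.649
G01 X5.398 Y71.776
G01 X5.614 Y111.144
G0 X46.376 Y153.520
M4 S882
G01 X37.876 Y151.358 F800
G01 X40.254 Y159.801
G01 X46.376 Y153.520
M5
G0 X0.000 Y0.000

viewBox `0 0 91.120 254.279` with mm width/height → 1 unit = 1 mm. Flip: y_m = 254.279 − y_svg.

**Shape 1** — `<path>` rectangle, stroke `#000000` → score (S552, F2615). Machine vertices: (37.381,234.075) → (53.295,234.075) → (53.295,139.767) → (37.381,139.767) → (37.381,234.075). Closed: final G1 returns to the first vertex.

**Shape 2** — `<polyline>` open polyline, stroke `#008000` → cut (S882, F800). Machine vertices: (39.321,28.315) → (38.571,50.964) → (81.924,145.649) → (5.398,71.776) → (5.614,111.144). Open path.

**Shape 3** — `<path>` regular polygon, stroke `#008000` → cut (S882, F800). Machine vertices: (46.376,153.520) → (37.876,151.358) → (40.254,159.801) → (46.376,153.520). Closed: final G1 returns to the first vertex.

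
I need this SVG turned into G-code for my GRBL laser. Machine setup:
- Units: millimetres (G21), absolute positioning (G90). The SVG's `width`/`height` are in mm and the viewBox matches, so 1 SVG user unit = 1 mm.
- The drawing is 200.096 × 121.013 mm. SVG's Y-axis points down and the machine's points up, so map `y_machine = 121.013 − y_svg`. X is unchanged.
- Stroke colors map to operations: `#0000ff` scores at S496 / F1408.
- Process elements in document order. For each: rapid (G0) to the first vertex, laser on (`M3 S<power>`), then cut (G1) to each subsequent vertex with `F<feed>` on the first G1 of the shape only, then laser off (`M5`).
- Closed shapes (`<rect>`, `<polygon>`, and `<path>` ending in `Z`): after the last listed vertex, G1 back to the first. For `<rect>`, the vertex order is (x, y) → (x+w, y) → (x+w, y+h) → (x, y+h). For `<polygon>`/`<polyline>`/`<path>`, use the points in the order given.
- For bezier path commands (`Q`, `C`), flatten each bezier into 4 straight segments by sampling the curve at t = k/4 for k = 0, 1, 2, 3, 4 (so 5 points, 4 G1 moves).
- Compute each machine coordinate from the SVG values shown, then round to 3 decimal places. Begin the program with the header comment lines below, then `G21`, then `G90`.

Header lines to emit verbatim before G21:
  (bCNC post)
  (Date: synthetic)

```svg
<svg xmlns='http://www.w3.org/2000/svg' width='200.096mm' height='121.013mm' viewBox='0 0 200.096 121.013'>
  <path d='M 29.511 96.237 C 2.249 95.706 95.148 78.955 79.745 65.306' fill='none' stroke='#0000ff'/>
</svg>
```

(bCNC post)
(Date: synthetic)
G21
G90
G0 X29.511 Y24.776
M3 S496
G1 X28.025 Y27.914 F1408
G1 X50.181 Y35.322
G1 X74.560 Y45.191
G1 X79.745 Y55.707
M5

Since the viewBox matches the mm dimensions, user units are millimetres directly. The only transform is the Y-flip y_m = 121.013 − y_svg.

Shape 1 is a cubic bezier drawn with `<path>`. Its stroke #0000ff means score at S496, F1408. After flipping Y the toolpath is (29.511,24.776) → (28.025,27.914) → (50.181,35.322) → (74.560,45.191) → (79.745,55.707).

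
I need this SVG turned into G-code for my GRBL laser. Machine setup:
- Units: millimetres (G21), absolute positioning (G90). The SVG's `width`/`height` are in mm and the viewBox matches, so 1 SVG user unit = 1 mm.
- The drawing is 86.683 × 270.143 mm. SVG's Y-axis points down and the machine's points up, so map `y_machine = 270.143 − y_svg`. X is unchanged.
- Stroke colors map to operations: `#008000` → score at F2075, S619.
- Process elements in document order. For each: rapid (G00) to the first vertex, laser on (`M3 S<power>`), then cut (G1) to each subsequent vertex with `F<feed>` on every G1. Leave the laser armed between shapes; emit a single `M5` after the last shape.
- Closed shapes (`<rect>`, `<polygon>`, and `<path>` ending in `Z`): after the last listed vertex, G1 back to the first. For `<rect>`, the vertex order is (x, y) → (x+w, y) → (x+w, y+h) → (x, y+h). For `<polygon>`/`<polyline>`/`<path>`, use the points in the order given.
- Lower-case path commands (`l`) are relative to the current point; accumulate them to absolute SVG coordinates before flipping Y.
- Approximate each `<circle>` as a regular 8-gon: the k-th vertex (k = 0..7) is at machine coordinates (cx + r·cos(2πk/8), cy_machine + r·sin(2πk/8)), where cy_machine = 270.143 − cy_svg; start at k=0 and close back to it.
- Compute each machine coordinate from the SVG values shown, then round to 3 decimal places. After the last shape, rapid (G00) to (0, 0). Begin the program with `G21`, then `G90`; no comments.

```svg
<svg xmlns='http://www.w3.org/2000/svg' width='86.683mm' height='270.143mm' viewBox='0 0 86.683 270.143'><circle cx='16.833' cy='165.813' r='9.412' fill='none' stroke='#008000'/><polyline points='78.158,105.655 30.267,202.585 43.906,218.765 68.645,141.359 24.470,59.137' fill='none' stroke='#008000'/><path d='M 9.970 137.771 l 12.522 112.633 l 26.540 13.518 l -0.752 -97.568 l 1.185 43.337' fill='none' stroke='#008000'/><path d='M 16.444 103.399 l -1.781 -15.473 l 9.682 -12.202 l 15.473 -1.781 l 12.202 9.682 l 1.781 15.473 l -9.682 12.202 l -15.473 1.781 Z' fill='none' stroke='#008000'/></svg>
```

G21
G90
G00 X26.245 Y104.330
M3 S619
G1 X23.488 Y110.985 F2075
G1 X16.833 Y113.742 F2075
G1 X10.178 Y110.985 F2075
G1 X7.421 Y104.330 F2075
G1 X10.178 Y97.675 F2075
G1 X16.833 Y94.918 F2075
G1 X23.488 Y97.675 F2075
G1 X26.245 Y104.330 F2075
G00 X78.158 Y164.488
M3 S619
G1 X30.267 Y67.558 F2075
G1 X43.906 Y51.378 F2075
G1 X68.645 Y128.784 F2075
G1 X24.470 Y211.006 F2075
G00 X9.970 Y132.372
M3 S619
G1 X22.492 Y19.739 F2075
G1 X49.032 Y6.221 F2075
G1 X48.280 Y103.789 F2075
G1 X49.465 Y60.452 F2075
G00 X16.444 Y166.744
M3 S619
G1 X14.663 Y182.217 F2075
G1 X24.345 Y194.419 F2075
G1 X39.818 Y196.200 F2075
G1 X52.020 Y186.518 F2075
G1 X53.801 Y171.045 F2075
G1 X44.119 Y158.843 F2075
G1 X28.646 Y157.062 F2075
G1 X16.444 Y166.744 F2075
M5
G00 X0.000 Y0.000

viewBox `0 0 86.683 270.143` with mm width/height → 1 unit = 1 mm. Flip: y_m = 270.143 − y_svg.

**Shape 1** — `<circle>` circle, stroke `#008000` → score (S619, F2075). Machine vertices: (26.245,104.330) → (23.488,110.985) → (16.833,113.742) → (10.178,110.985) → (7.421,104.330) → (10.178,97.675) → (16.833,94.918) → (23.488,97.675) → (26.245,104.330). Closed: final G1 returns to the first vertex.

**Shape 2** — `<polyline>` open polyline, stroke `#008000` → score (S619, F2075). Machine vertices: (78.158,164.488) → (30.267,67.558) → (43.906,51.378) → (68.645,128.784) → (24.470,211.006). Open path.

**Shape 3** — `<path>` open polyline, stroke `#008000` → score (S619, F2075). Machine vertices: (9.970,132.372) → (22.492,19.739) → (49.032,6.221) → (48.280,103.789) → (49.465,60.452). Open path.

**Shape 4** — `<path>` regular polygon, stroke `#008000` → score (S619, F2075). Machine vertices: (16.444,166.744) → (14.663,182.217) → (24.345,194.419) → (39.818,196.200) → (52.020,186.518) → (53.801,171.045) → (44.119,158.843) → (28.646,157.062) → (16.444,166.744). Closed: final G1 returns to the first vertex.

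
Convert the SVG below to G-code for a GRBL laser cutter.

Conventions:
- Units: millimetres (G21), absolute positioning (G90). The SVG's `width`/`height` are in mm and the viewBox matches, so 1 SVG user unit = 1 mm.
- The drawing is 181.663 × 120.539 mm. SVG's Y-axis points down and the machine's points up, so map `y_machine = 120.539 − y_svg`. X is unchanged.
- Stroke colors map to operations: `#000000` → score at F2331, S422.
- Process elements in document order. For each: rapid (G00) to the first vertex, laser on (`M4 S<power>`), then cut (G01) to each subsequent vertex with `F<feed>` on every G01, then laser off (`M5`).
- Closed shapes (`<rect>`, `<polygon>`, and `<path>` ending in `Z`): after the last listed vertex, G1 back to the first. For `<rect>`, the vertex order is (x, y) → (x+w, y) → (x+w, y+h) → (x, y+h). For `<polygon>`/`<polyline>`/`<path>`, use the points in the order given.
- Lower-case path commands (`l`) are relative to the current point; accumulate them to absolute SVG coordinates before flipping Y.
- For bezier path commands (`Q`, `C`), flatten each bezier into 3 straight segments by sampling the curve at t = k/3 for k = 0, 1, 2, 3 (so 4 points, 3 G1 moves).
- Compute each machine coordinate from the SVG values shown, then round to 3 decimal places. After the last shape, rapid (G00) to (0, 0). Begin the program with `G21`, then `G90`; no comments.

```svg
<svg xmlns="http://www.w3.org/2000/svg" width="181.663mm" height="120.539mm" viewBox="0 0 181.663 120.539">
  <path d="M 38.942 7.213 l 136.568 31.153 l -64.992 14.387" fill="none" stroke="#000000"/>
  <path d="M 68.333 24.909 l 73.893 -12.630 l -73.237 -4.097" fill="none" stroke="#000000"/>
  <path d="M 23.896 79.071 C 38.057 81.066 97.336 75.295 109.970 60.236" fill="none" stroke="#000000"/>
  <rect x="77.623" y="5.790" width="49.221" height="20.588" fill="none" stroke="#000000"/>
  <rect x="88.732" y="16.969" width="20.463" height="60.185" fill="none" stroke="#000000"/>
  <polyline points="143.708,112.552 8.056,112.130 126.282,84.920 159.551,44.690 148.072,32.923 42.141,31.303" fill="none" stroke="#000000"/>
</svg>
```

1 u = 1 mm; y_m = 120.539 − y.

[1] `<path>` open polyline, #000000→score S422 F2331: (38.942,113.326) → (175.510,82.173) → (110.518,67.786)

[2] `<path>` open polyline, #000000→score S422 F2331: (68.333,95.630) → (142.226,108.260) → (68.989,112.357)

[3] `<path>` cubic bezier, #000000→score S422 F2331: (23.896,41.468) → (49.698,42.118) → (85.186,48.284) → (109.970,60.303)

[4] `<rect>` rectangle, #000000→score S422 F2331: (77.623,114.749) → (126.844,114.749) → (126.844,94.161) → (77.623,94.161) → (77.623,114.749) (closed)

[5] `<rect>` rectangle, #000000→score S422 F2331: (88.732,103.570) → (109.195,103.570) → (109.195,43.385) → (88.732,43.385) → (88.732,103.570) (closed)

[6] `<polyline>` open polyline, #000000→score S422 F2331: (143.708,7.987) → (8.056,8.409) → (126.282,35.619) → (159.551,75.849) → (148.072,87.616) → (42.141,89.236)

G21
G90
G00 X38.942 Y113.326
M4 S422
G01 X175.510 Y82.173 F2331
G01 X110.518 Y67.786 F2331
M5
G00 X68.333 Y95.630
M4 S422
G01 X142.226 Y108.260 F2331
G01 X68.989 Y112.357 F2331
M5
G00 X23.896 Y41.468
M4 S422
G01 X49.698 Y42.118 F2331
G01 X85.186 Y48.284 F2331
G01 X109.970 Y60.303 F2331
M5
G00 X77.623 Y114.749
M4 S422
G01 X126.844 Y114.749 F2331
G01 X126.844 Y94.161 F2331
G01 X77.623 Y94.161 F2331
G01 X77.623 Y114.749 F2331
M5
G00 X88.732 Y103.570
M4 S422
G01 X109.195 Y103.570 F2331
G01 X109.195 Y43.385 F2331
G01 X88.732 Y43.385 F2331
G01 X88.732 Y103.570 F2331
M5
G00 X143.708 Y7.987
M4 S422
G01 X8.056 Y8.409 F2331
G01 X126.282 Y35.619 F2331
G01 X159.551 Y75.849 F2331
G01 X148.072 Y87.616 F2331
G01 X42.141 Y89.236 F2331
M5
G00 X0.000 Y0.000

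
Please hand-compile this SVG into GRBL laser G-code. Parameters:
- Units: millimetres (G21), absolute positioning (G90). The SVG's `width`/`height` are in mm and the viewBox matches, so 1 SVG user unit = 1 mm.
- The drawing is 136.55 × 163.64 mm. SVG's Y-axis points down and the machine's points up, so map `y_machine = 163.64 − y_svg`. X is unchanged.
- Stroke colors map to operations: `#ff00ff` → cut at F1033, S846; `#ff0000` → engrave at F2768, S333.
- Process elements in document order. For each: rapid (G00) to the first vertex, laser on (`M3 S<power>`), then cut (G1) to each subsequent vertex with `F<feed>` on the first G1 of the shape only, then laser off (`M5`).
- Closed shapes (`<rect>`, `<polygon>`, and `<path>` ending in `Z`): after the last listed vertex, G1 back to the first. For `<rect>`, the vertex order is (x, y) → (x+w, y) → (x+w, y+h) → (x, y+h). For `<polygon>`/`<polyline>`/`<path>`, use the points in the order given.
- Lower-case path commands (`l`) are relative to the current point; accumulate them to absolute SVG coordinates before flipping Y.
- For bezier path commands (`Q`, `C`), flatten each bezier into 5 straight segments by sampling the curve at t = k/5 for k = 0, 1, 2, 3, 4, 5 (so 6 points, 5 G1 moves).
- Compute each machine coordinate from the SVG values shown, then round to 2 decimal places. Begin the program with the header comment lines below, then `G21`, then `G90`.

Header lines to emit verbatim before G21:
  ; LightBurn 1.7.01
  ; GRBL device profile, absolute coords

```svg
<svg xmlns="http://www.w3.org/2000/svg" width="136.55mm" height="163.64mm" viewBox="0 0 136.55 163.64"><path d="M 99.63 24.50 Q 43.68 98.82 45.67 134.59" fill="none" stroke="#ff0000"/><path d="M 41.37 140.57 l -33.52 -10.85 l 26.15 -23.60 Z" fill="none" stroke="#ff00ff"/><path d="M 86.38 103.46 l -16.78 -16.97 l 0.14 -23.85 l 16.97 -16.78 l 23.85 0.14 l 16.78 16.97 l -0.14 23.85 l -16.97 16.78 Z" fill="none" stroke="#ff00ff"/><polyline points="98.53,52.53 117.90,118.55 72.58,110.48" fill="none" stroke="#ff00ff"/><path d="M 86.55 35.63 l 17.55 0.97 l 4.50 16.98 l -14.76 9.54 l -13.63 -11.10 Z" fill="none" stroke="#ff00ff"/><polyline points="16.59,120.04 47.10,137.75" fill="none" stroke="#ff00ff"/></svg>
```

; LightBurn 1.7.01
; GRBL device profile, absolute coords
G21
G90
G00 X99.63 Y139.14
M3 S333
G1 X79.57 Y110.95 F2768
G1 X64.14 Y85.85
G1 X53.35 Y63.83
G1 X47.19 Y44.90
G1 X45.67 Y29.05
M5
G00 X41.37 Y23.07
M3 S846
G1 X7.85 Y33.92 F1033
G1 X34.00 Y57.52
G1 X41.37 Y23.07
M5
G00 X86.38 Y60.18
M3 S846
G1 X69.60 Y77.15 F1033
G1 X69.74 Y101.00
G1 X86.71 Y117.78
G1 X110.56 Y117.64
G1 X127.34 Y100.67
G1 X127.20 Y76.82
G1 X110.23 Y60.04
G1 X86.38 Y60.18
M5
G00 X98.53 Y111.11
M3 S846
G1 X117.90 Y45.09 F1033
G1 X72.58 Y53.16
M5
G00 X86.55 Y128.01
M3 S846
G1 X104.10 Y127.04 F1033
G1 X108.60 Y110.06
G1 X93.84 Y100.52
G1 X80.21 Y111.62
G1 X86.55 Y128.01
M5
G00 X16.59 Y43.60
M3 S846
G1 X47.10 Y25.89 F1033
M5

Since the viewBox matches the mm dimensions, user units are millimetres directly. The only transform is the Y-flip y_m = 163.64 − y_svg.

Shape 1 is a quadratic bezier drawn with `<path>`. Its stroke #ff0000 means engrave at S333, F2768. After flipping Y the toolpath is (99.63,139.14) → (79.57,110.95) → (64.14,85.85) → (53.35,63.83) → (47.19,44.90) → (45.67,29.05).

Shape 2 is a regular polygon drawn with `<path>`. Its stroke #ff00ff means cut at S846, F1033. After flipping Y the toolpath is (41.37,23.07) → (7.85,33.92) → (34.00,57.52) → (41.37,23.07), returning to the start.

Shape 3 is a regular polygon drawn with `<path>`. Its stroke #ff00ff means cut at S846, F1033. After flipping Y the toolpath is (86.38,60.18) → (69.60,77.15) → (69.74,101.00) → (86.71,117.78) → (110.56,117.64) → (127.34,100.67) → (127.20,76.82) → (110.23,60.04) → (86.38,60.18), returning to the start.

Shape 4 is a open polyline drawn with `<polyline>`. Its stroke #ff00ff means cut at S846, F1033. After flipping Y the toolpath is (98.53,111.11) → (117.90,45.09) → (72.58,53.16).

Shape 5 is a regular polygon drawn with `<path>`. Its stroke #ff00ff means cut at S846, F1033. After flipping Y the toolpath is (86.55,128.01) → (104.10,127.04) → (108.60,110.06) → (93.84,100.52) → (80.21,111.62) → (86.55,128.01), returning to the start.

Shape 6 is a line segment drawn with `<polyline>`. Its stroke #ff00ff means cut at S846, F1033. After flipping Y the toolpath is (16.59,43.60) → (47.10,25.89).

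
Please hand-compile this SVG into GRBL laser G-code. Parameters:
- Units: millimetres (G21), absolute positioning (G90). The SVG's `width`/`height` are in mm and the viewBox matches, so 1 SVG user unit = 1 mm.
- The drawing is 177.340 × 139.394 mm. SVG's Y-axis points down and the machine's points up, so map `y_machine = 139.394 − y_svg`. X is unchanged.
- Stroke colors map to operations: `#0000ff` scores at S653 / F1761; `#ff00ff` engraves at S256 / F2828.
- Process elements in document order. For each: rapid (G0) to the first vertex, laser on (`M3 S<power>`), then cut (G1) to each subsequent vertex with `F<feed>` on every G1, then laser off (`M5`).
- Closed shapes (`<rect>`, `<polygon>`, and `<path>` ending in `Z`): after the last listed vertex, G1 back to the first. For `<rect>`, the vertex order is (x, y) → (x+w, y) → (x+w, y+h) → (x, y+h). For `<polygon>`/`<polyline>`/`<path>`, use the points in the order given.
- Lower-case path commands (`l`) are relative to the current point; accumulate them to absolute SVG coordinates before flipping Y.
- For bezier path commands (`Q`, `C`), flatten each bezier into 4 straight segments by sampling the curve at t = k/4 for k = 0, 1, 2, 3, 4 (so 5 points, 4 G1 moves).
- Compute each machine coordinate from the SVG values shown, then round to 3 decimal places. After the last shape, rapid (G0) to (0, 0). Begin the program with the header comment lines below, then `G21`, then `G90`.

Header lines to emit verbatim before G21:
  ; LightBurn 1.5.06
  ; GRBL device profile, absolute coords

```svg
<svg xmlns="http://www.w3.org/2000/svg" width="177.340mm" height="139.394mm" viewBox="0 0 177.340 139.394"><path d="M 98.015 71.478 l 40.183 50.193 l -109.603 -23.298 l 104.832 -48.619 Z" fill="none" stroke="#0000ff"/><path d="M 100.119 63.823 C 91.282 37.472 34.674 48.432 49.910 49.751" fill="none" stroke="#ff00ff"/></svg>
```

; LightBurn 1.5.06
; GRBL device profile, absolute coords
G21
G90
G0 X98.015 Y67.916
M3 S653
G1 X138.198 Y17.723 F1761
G1 X28.595 Y41.021 F1761
G1 X133.427 Y89.640 F1761
G1 X98.015 Y67.916 F1761
M5
G0 X100.119 Y75.571
M3 S256
G1 X86.403 Y89.072 F2828
G1 X65.987 Y92.983 F2828
G1 X50.085 Y91.706 F2828
G1 X49.910 Y89.643 F2828
M5
G0 X0.000 Y0.000

viewBox `0 0 177.340 139.394` with mm width/height → 1 unit = 1 mm. Flip: y_m = 139.394 − y_svg.

**Shape 1** — `<path>` closed polygon, stroke `#0000ff` → score (S653, F1761). Machine vertices: (98.015,67.916) → (138.198,17.723) → (28.595,41.021) → (133.427,89.640) → (98.015,67.916). Closed: final G1 returns to the first vertex.

**Shape 2** — `<path>` cubic bezier, stroke `#ff00ff` → engrave (S256, F2828). Control points (SVG): P0=(100.119,63.823), P1=(91.282,37.472), P2=(34.674,48.432), P3=(49.910,49.751); sampled at t=k/4. Machine vertices: (100.119,75.571) → (86.403,89.072) → (65.987,92.983) → (50.085,91.706) → (49.910,89.643). Open path.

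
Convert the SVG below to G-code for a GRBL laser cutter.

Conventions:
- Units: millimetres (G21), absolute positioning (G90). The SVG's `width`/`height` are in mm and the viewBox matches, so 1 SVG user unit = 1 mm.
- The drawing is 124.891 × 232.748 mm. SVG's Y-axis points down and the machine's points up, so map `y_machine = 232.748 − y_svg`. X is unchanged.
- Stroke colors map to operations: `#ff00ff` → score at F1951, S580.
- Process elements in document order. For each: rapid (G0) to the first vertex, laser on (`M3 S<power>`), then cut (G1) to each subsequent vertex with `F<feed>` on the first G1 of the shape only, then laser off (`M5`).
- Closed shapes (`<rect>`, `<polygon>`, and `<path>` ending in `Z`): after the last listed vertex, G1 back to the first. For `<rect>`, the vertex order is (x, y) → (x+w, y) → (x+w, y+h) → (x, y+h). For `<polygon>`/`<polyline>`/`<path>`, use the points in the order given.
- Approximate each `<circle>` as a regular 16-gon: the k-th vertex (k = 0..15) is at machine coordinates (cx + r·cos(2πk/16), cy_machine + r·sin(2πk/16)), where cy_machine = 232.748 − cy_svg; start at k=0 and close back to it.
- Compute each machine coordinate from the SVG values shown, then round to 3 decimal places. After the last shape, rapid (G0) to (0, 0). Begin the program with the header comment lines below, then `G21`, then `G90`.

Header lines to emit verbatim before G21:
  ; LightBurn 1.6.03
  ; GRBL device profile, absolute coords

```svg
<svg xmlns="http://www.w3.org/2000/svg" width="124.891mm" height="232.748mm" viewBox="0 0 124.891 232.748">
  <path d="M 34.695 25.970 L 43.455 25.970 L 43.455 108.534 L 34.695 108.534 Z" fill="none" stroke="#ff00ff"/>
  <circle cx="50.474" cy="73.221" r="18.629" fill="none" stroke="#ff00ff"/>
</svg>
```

viewBox `0 0 124.891 232.748` with mm width/height → 1 unit = 1 mm. Flip: y_m = 232.748 − y_svg.

**Shape 1** — `<path>` rectangle, stroke `#ff00ff` → score (S580, F1951). Machine vertices: (34.695,206.778) → (43.455,206.778) → (43.455,124.214) → (34.695,124.214) → (34.695,206.778). Closed: final G1 returns to the first vertex.

**Shape 2** — `<circle>` circle, stroke `#ff00ff` → score (S580, F1951). Machine vertices: (69.103,159.527) → (67.685,166.656) → (63.647,172.700) → (57.603,176.738) → (50.474,178.156) → (43.345,176.738) → (37.301,172.700) → (33.263,166.656) → (31.845,159.527) → (33.263,152.398) → (37.301,146.354) → (43.345,142.316) → (50.474,140.898) → (57.603,142.316) → (63.647,146.354) → (67.685,152.398) → (69.103,159.527). Closed: final G1 returns to the first vertex.

; LightBurn 1.6.03
; GRBL device profile, absolute coords
G21
G90
G0 X34.695 Y206.778
M3 S580
G1 X43.455 Y206.778 F1951
G1 X43.455 Y124.214
G1 X34.695 Y124.214
G1 X34.695 Y206.778
M5
G0 X69.103 Y159.527
M3 S580
G1 X67.685 Y166.656 F1951
G1 X63.647 Y172.700
G1 X57.603 Y176.738
G1 X50.474 Y178.156
G1 X43.345 Y176.738
G1 X37.301 Y172.700
G1 X33.263 Y166.656
G1 X31.845 Y159.527
G1 X33.263 Y152.398
G1 X37.301 Y146.354
G1 X43.345 Y142.316
G1 X50.474 Y140.898
G1 X57.603 Y142.316
G1 X63.647 Y146.354
G1 X67.685 Y152.398
G1 X69.103 Y159.527
M5
G0 X0.000 Y0.000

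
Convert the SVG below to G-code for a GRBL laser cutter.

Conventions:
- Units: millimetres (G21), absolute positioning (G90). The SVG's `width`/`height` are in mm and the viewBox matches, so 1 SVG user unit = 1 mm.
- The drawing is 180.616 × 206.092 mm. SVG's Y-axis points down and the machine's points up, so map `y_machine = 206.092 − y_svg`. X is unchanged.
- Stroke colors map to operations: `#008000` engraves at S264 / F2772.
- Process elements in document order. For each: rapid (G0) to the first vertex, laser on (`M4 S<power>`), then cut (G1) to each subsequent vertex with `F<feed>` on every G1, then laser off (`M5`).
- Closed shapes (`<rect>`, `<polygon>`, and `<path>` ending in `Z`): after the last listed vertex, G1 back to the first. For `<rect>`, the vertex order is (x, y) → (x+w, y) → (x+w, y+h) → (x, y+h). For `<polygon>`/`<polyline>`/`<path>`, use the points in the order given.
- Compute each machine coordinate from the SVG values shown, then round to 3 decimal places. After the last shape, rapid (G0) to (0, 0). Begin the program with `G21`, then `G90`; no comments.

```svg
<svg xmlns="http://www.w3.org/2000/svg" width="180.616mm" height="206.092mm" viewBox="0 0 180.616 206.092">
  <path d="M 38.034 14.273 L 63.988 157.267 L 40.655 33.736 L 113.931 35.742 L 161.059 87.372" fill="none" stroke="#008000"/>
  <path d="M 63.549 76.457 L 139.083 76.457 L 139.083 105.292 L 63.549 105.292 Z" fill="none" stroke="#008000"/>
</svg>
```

G21
G90
G0 X38.034 Y191.819
M4 S264
G1 X63.988 Y48.825 F2772
G1 X40.655 Y172.356 F2772
G1 X113.931 Y170.350 F2772
G1 X161.059 Y118.720 F2772
M5
G0 X63.549 Y129.635
M4 S264
G1 X139.083 Y129.635 F2772
G1 X139.083 Y100.800 F2772
G1 X63.549 Y100.800 F2772
G1 X63.549 Y129.635 F2772
M5
G0 X0.000 Y0.000

1 u = 1 mm; y_m = 206.092 − y.

[1] `<path>` open polyline, #008000→engrave S264 F2772: (38.034,191.819) → (63.988,48.825) → (40.655,172.356) → (113.931,170.350) → (161.059,118.720)

[2] `<path>` rectangle, #008000→engrave S264 F2772: (63.549,129.635) → (139.083,129.635) → (139.083,100.800) → (63.549,100.800) → (63.549,129.635) (closed)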